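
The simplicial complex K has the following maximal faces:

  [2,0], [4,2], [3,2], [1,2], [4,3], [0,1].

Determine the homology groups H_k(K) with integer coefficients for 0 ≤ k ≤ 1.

H_0 = Z,  H_1 = Z^2.

We work with the vertex ordering 0 < 1 < 2 < 3 < 4. The simplices of K, each written with vertices in increasing order, are:

  0-simplices (5): [0], [1], [2], [3], [4]
  1-simplices (6): [0,1], [0,2], [1,2], [2,3], [2,4], [3,4]

giving chain groups C_0 ≅ Z^5, C_1 ≅ Z^6.

Boundary ∂_1: C_1 → C_0 maps an edge to its endpoints' difference, ∂[p,q] = q − p. For instance
  ∂[2,4] = [4] − [2].
As a 5×6 matrix over Z this has rank 4, with invariant factors (1,1,1,1).

Reading off H_k = ker ∂_k / im ∂_{k+1}:

  H_0: rank C_0 − rank ∂_1 = 5 − 4 = 1, and the invariant factors of ∂_1 are all 1, so H_0 = Z.
  H_1: rank ker ∂_1 − rank ∂_2 = (6 − 4) − 0 = 2, and there is no ∂_2, so H_1 = Z^2.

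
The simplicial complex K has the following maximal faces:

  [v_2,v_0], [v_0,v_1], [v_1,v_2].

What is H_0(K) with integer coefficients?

Order the vertices as v_0 < v_1 < v_2. Listing each simplex with vertices in this order, K has dimension 1 with simplices:

  0-simplices (3): [v_0], [v_1], [v_2]
  1-simplices (3): [v_0,v_1], [v_0,v_2], [v_1,v_2]

giving chain groups C_0 ≅ Z^3, C_1 ≅ Z^3.

The boundary map ∂_1: C_1 → C_0 sends each edge [p,q] (with p < q) to q − p.
As a 3×3 matrix over Z this has rank 2, with invariant factors (1,1).

Now H_k = ker ∂_k / im ∂_{k+1}, so:

  H_0: rank C_0 − rank ∂_1 = 3 − 2 = 1, and the invariant factors of ∂_1 are all 1, so H_0 = Z.

(K is a triangulation of the circle S^1.)

H_0 ≅ Z.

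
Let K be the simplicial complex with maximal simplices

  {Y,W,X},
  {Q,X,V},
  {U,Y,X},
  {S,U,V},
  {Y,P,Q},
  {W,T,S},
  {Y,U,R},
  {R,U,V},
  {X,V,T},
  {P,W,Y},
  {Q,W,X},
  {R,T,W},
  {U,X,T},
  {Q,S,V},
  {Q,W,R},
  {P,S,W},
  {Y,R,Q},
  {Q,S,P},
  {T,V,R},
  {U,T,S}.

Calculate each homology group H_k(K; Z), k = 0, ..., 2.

Order the vertices as P < Q < R < S < T < U < V < W < X < Y. Listing each simplex with vertices in this order, K has dimension 2 with simplices:

  0-simplices (10): P, Q, R, S, T, U, V, W, X, Y
  1-simplices (30): PQ, PS, PW, PY, QR, QS, QV, QW, QX, QY, RT, RU, RV, RW, RY, ST, SU, SV, SW, TU, TV, TW, TX, UV, UX, UY, VX, WX, WY, XY
  2-simplices (20): PQS, PQY, PSW, PWY, QRW, QRY, QSV, QVX, QWX, RTV, RTW, RUV, RUY, STU, STW, SUV, TUX, TVX, UXY, WXY

Hence C_0 ≅ Z^10, C_1 ≅ Z^30, C_2 ≅ Z^20.

∂_1: C_1 → C_0 maps an edge to its endpoints' difference, ∂[p,q] = q − p.
The 10×30 boundary matrix has rank 9 and Smith normal form diag(1,1,1,1,1,1,1,1,1).

The boundary map ∂_2: C_2 → C_1 acts by ∂[p,q,r] = [q,r] − [p,r] + [p,q]. For instance
  ∂UXY = XY − UY + UX,
  ∂QWX = WX − QX + QW.
The resulting 30×20 matrix has rank 20, and its Smith normal form has invariant factors (1,1,1,1,1,1,1,1,1,1,1,1,1,1,1,1,1,1,1,2).

Now H_k = ker ∂_k / im ∂_{k+1}, so:

  H_0: rank C_0 − rank ∂_1 = 10 − 9 = 1, and the invariant factors of ∂_1 are all 1, so H_0 = Z.
  H_1: rank ker ∂_1 − rank ∂_2 = (30 − 9) − 20 = 1, and ∂_2 has invariant factor 2 > 1, so H_1 = Z × Z/2.
  H_2: rank ker ∂_2 − rank ∂_3 = (20 − 20) − 0 = 0, and there is no ∂_3, so H_2 = 0.

H_0 ≅ Z,  H_1 ≅ Z × Z/2,  H_2 = 0.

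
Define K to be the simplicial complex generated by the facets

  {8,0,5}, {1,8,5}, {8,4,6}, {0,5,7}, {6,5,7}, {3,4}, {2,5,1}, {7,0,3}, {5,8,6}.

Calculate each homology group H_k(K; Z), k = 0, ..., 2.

H_0 ≅ Z,  H_1 ≅ Z,  H_2 = 0.

Fix the vertex order 0 < 1 < 2 < 3 < 4 < 5 < 6 < 7 < 8 and write every simplex with vertices in increasing order. Then dim K = 2 and the simplices of K are:

  0-simplices (9): [0], [1], [2], [3], [4], [5], [6], [7], [8]
  1-simplices (17): [0,3], [0,5], [0,7], [0,8], [1,2], [1,5], [1,8], [2,5], [3,4], [3,7], [4,6], [4,8], [5,6], [5,7], [5,8], [6,7], [6,8]
  2-simplices (8): [0,3,7], [0,5,7], [0,5,8], [1,2,5], [1,5,8], [4,6,8], [5,6,7], [5,6,8]

Hence C_0 ≅ Z^9, C_1 ≅ Z^17, C_2 ≅ Z^8.

Boundary ∂_1: C_1 → C_0 sends each edge [p,q] (with p < q) to q − p. For instance
  ∂[3,7] = [7] − [3].
As a 9×17 matrix over Z this has rank 8, with invariant factors (1,1,1,1,1,1,1,1).

Boundary ∂_2: C_2 → C_1 maps a triangle to the signed sum of its edges. For instance
  ∂[1,2,5] = [2,5] − [1,5] + [1,2],
  ∂[4,6,8] = [6,8] − [4,8] + [4,6].
As a 17×8 matrix over Z this has rank 8, with invariant factors (1,1,1,1,1,1,1,1).

From H_k ≅ ker(∂_k) / im(∂_{k+1}) we obtain:

  H_0: rank C_0 − rank ∂_1 = 9 − 8 = 1, and the invariant factors of ∂_1 are all 1, so H_0 = Z.
  H_1: rank ker ∂_1 − rank ∂_2 = (17 − 8) − 8 = 1, and the invariant factors of ∂_2 are all 1, so H_1 = Z.
  H_2: rank ker ∂_2 − rank ∂_3 = (8 − 8) − 0 = 0, and there is no ∂_3, so H_2 = 0.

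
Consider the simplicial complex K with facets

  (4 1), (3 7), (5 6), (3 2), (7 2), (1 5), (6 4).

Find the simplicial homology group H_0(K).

H_0 = Z^2.

We work with the vertex ordering 1 < 2 < 3 < 4 < 5 < 6 < 7. The simplices of K, each written with vertices in increasing order, are:

  0-simplices (7): [1], [2], [3], [4], [5], [6], [7]
  1-simplices (7): [1,4], [1,5], [2,3], [2,7], [3,7], [4,6], [5,6]

Hence C_0 ≅ Z^7, C_1 ≅ Z^7.

∂_1: C_1 → C_0 is given by ∂[p,q] = [q] − [p]. For instance
  ∂[2,3] = [3] − [2].
This gives a 7×7 integer matrix of rank 5; reducing to Smith normal form yields diagonal entries (1,1,1,1,1).

From H_k ≅ ker(∂_k) / im(∂_{k+1}) we obtain:

  H_0: rank C_0 − rank ∂_1 = 7 − 5 = 2, and the invariant factors of ∂_1 are all 1, so H_0 ≅ Z^2.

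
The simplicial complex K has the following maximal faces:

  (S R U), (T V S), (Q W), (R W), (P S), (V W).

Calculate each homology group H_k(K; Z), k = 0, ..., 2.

H_0 ≅ Z,  H_1 ≅ Z,  H_2 = 0.

K has 8 vertices, 10 edges, 2 triangles.
rank ∂_0 = 0, rank ∂_1 = 7 ⇒ b_0 = 8 − 0 − 7 = 1; all invariant factors of ∂_1 are 1 so no torsion. So H_0 = Z.
rank ∂_1 = 7, rank ∂_2 = 2 ⇒ b_1 = 10 − 7 − 2 = 1; all invariant factors of ∂_2 are 1 so no torsion. So H_1 = Z.
rank ∂_2 = 2, rank ∂_3 = 0 ⇒ b_2 = 2 − 2 − 0 = 0. So H_2 = 0.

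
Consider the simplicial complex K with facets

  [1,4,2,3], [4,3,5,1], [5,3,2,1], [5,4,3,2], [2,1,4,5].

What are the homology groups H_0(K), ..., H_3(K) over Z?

We work with the vertex ordering 1 < 2 < 3 < 4 < 5. The simplices of K, each written with vertices in increasing order, are:

  0-simplices (5): [1], [2], [3], [4], [5]
  1-simplices (10): [1,2], [1,3], [1,4], [1,5], [2,3], [2,4], [2,5], [3,4], [3,5], [4,5]
  2-simplices (10): [1,2,3], [1,2,4], [1,2,5], [1,3,4], [1,3,5], [1,4,5], [2,3,4], [2,3,5], [2,4,5], [3,4,5]
  3-simplices (5): [1,2,3,4], [1,2,3,5], [1,2,4,5], [1,3,4,5], [2,3,4,5]

so the chain groups are C_0 ≅ Z^5, C_1 ≅ Z^10, C_2 ≅ Z^10, C_3 ≅ Z^5.

∂_1: C_1 → C_0 maps an edge to its endpoints' difference, ∂[p,q] = q − p. For instance
  ∂[2,3] = [3] − [2].
As a 5×10 matrix over Z this has rank 4, with invariant factors (1,1,1,1).

∂_2: C_2 → C_1 acts by ∂[p,q,r] = [q,r] − [p,r] + [p,q]. For instance
  ∂[3,4,5] = [4,5] − [3,5] + [3,4],
  ∂[1,2,5] = [2,5] − [1,5] + [1,2].
The 10×10 boundary matrix has rank 6 and Smith normal form diag(1,1,1,1,1,1).

∂_3: C_3 → C_2 sends each 3-simplex σ to the alternating sum Σ_i (−1)^i (σ with its i-th vertex removed). For instance
  ∂[1,2,4,5] = [2,4,5] − [1,4,5] + [1,2,5] − [1,2,4],
  ∂[2,3,4,5] = [3,4,5] − [2,4,5] + [2,3,5] − [2,3,4].
The resulting 10×5 matrix has rank 4, and its Smith normal form has invariant factors (1,1,1,1).

Reading off H_k = ker ∂_k / im ∂_{k+1}:

  H_0: rank C_0 − rank ∂_1 = 5 − 4 = 1, and the invariant factors of ∂_1 are all 1, so H_0 = Z.
  H_1: rank ker ∂_1 − rank ∂_2 = (10 − 4) − 6 = 0, and the invariant factors of ∂_2 are all 1, so H_1 = 0.
  H_2: rank ker ∂_2 − rank ∂_3 = (10 − 6) − 4 = 0, and the invariant factors of ∂_3 are all 1, so H_2 = 0.
  H_3: rank ker ∂_3 − rank ∂_4 = (5 − 4) − 0 = 1, and there is no ∂_4, so H_3 = Z.

As a check, the Euler characteristic is 5 − 10 + 10 − 5 = 0, which agrees with 1 − 0 + 0 − 1 = 0.
(K is a triangulation of the 3-sphere S^3.)

H_0 ≅ Z,  H_1 = 0,  H_2 = 0,  H_3 ≅ Z.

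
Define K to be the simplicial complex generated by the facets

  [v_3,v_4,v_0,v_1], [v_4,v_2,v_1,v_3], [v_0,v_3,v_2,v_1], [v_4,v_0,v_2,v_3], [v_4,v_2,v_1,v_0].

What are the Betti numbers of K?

b_0 = 1, b_1 = 0, b_2 = 0, b_3 = 1.

We work with the vertex ordering v_0 < v_1 < v_2 < v_3 < v_4. The simplices of K, each written with vertices in increasing order, are:

  0-simplices (5): [v_0], [v_1], [v_2], [v_3], [v_4]
  1-simplices (10): [v_0,v_1], [v_0,v_2], [v_0,v_3], [v_0,v_4], [v_1,v_2], [v_1,v_3], [v_1,v_4], [v_2,v_3], [v_2,v_4], [v_3,v_4]
  2-simplices (10): [v_0,v_1,v_2], [v_0,v_1,v_3], [v_0,v_1,v_4], [v_0,v_2,v_3], [v_0,v_2,v_4], [v_0,v_3,v_4], [v_1,v_2,v_3], [v_1,v_2,v_4], [v_1,v_3,v_4], [v_2,v_3,v_4]
  3-simplices (5): [v_0,v_1,v_2,v_3], [v_0,v_1,v_2,v_4], [v_0,v_1,v_3,v_4], [v_0,v_2,v_3,v_4], [v_1,v_2,v_3,v_4]

giving chain groups C_0 ≅ Z^5, C_1 ≅ Z^10, C_2 ≅ Z^10, C_3 ≅ Z^5.

The boundary map ∂_1: C_1 → C_0 is given by ∂[p,q] = [q] − [p]. For instance
  ∂[v_0,v_4] = [v_4] − [v_0].
The 5×10 boundary matrix has rank 4 and Smith normal form diag(1,1,1,1).

The boundary map ∂_2: C_2 → C_1 maps a triangle to the signed sum of its edges. For instance
  ∂[v_0,v_2,v_4] = [v_2,v_4] − [v_0,v_4] + [v_0,v_2],
  ∂[v_2,v_3,v_4] = [v_3,v_4] − [v_2,v_4] + [v_2,v_3].
The resulting 10×10 matrix has rank 6, and its Smith normal form has invariant factors (1,1,1,1,1,1).

Boundary ∂_3: C_3 → C_2 sends each 3-simplex σ to the alternating sum Σ_i (−1)^i (σ with its i-th vertex removed). For instance
  ∂[v_0,v_1,v_3,v_4] = [v_1,v_3,v_4] − [v_0,v_3,v_4] + [v_0,v_1,v_4] − [v_0,v_1,v_3],
  ∂[v_0,v_1,v_2,v_3] = [v_1,v_2,v_3] − [v_0,v_2,v_3] + [v_0,v_1,v_3] − [v_0,v_1,v_2].
As a 10×5 matrix over Z this has rank 4, with invariant factors (1,1,1,1).

From H_k ≅ ker(∂_k) / im(∂_{k+1}) we obtain:

  H_0: rank C_0 − rank ∂_1 = 5 − 4 = 1, and the invariant factors of ∂_1 are all 1, so H_0 ≅ Z.
  H_1: rank ker ∂_1 − rank ∂_2 = (10 − 4) − 6 = 0, and the invariant factors of ∂_2 are all 1, so H_1 ≅ 0.
  H_2: rank ker ∂_2 − rank ∂_3 = (10 − 6) − 4 = 0, and the invariant factors of ∂_3 are all 1, so H_2 ≅ 0.
  H_3: rank ker ∂_3 − rank ∂_4 = (5 − 4) − 0 = 1, and there is no ∂_4, so H_3 ≅ Z.

Hence the Betti numbers are b_0 = 1, b_1 = 0, b_2 = 0, b_3 = 1.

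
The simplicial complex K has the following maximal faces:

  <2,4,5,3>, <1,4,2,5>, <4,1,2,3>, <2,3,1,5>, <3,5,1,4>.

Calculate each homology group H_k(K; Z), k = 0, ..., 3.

H_0 = Z,  H_1 = 0,  H_2 = 0,  H_3 = Z.

We work with the vertex ordering 1 < 2 < 3 < 4 < 5. The simplices of K, each written with vertices in increasing order, are:

  0-simplices (5): [1], [2], [3], [4], [5]
  1-simplices (10): [1,2], [1,3], [1,4], [1,5], [2,3], [2,4], [2,5], [3,4], [3,5], [4,5]
  2-simplices (10): [1,2,3], [1,2,4], [1,2,5], [1,3,4], [1,3,5], [1,4,5], [2,3,4], [2,3,5], [2,4,5], [3,4,5]
  3-simplices (5): [1,2,3,4], [1,2,3,5], [1,2,4,5], [1,3,4,5], [2,3,4,5]

Hence C_0 ≅ Z^5, C_1 ≅ Z^10, C_2 ≅ Z^10, C_3 ≅ Z^5.

Boundary ∂_1: C_1 → C_0 maps an edge to its endpoints' difference, ∂[p,q] = q − p.
The 5×10 boundary matrix has rank 4 and Smith normal form diag(1,1,1,1).

The boundary map ∂_2: C_2 → C_1 acts by ∂[p,q,r] = [q,r] − [p,r] + [p,q]. For instance
  ∂[2,3,4] = [3,4] − [2,4] + [2,3],
  ∂[2,4,5] = [4,5] − [2,5] + [2,4].
The resulting 10×10 matrix has rank 6, and its Smith normal form has invariant factors (1,1,1,1,1,1).

Boundary ∂_3: C_3 → C_2 sends each 3-simplex σ to the alternating sum Σ_i (−1)^i (σ with its i-th vertex removed). For instance
  ∂[1,2,4,5] = [2,4,5] − [1,4,5] + [1,2,5] − [1,2,4],
  ∂[1,2,3,5] = [2,3,5] − [1,3,5] + [1,2,5] − [1,2,3].
As a 10×5 matrix over Z this has rank 4, with invariant factors (1,1,1,1).

Reading off H_k = ker ∂_k / im ∂_{k+1}:

  H_0: rank C_0 − rank ∂_1 = 5 − 4 = 1, and the invariant factors of ∂_1 are all 1, so H_0 = Z.
  H_1: rank ker ∂_1 − rank ∂_2 = (10 − 4) − 6 = 0, and the invariant factors of ∂_2 are all 1, so H_1 = 0.
  H_2: rank ker ∂_2 − rank ∂_3 = (10 − 6) − 4 = 0, and the invariant factors of ∂_3 are all 1, so H_2 = 0.
  H_3: rank ker ∂_3 − rank ∂_4 = (5 − 4) − 0 = 1, and there is no ∂_4, so H_3 = Z.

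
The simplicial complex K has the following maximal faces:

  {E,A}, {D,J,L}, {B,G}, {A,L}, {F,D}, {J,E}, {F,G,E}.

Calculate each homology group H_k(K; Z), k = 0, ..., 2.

H_0 ≅ Z,  H_1 ≅ Z^2,  H_2 = 0.

Order the vertices as A < B < D < E < F < G < J < L. Listing each simplex with vertices in this order, K has dimension 2 with simplices:

  0-simplices (8): A, B, D, E, F, G, J, L
  1-simplices (11): AE, AL, BG, DF, DJ, DL, EF, EG, EJ, FG, JL
  2-simplices (2): DJL, EFG

giving chain groups C_0 ≅ Z^8, C_1 ≅ Z^11, C_2 ≅ Z^2.

Boundary ∂_1: C_1 → C_0 is given by ∂[p,q] = [q] − [p]. For instance
  ∂EF = F − E.
The resulting 8×11 matrix has rank 7, and its Smith normal form has invariant factors (1,1,1,1,1,1,1).

Boundary ∂_2: C_2 → C_1 maps a triangle to the signed sum of its edges. For instance
  ∂DJL = JL − DL + DJ,
  ∂EFG = FG − EG + EF.
As a 11×2 matrix over Z this has rank 2, with invariant factors (1,1).

Reading off H_k = ker ∂_k / im ∂_{k+1}:

  H_0: rank C_0 − rank ∂_1 = 8 − 7 = 1, and the invariant factors of ∂_1 are all 1, so H_0 = Z.
  H_1: rank ker ∂_1 − rank ∂_2 = (11 − 7) − 2 = 2, and the invariant factors of ∂_2 are all 1, so H_1 = Z^2.
  H_2: rank ker ∂_2 − rank ∂_3 = (2 − 2) − 0 = 0, and there is no ∂_3, so H_2 = 0.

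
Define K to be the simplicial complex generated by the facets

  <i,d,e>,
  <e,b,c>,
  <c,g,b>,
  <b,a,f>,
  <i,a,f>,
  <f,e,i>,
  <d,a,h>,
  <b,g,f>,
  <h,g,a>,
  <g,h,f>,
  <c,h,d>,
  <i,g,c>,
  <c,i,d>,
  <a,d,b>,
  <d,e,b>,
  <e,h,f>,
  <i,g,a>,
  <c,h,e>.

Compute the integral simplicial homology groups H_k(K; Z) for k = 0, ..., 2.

H_0 ≅ Z,  H_1 ≅ Z ⊕ Z/2,  H_2 = 0.

Order the vertices as a < b < c < d < e < f < g < h < i. Listing each simplex with vertices in this order, K has dimension 2 with simplices:

  0-simplices (9): a, b, c, d, e, f, g, h, i
  1-simplices (27): ab, ad, af, ag, ah, ai, bc, bd, be, bf, bg, cd, ce, cg, ch, ci, de, dh, di, ef, eh, ei, fg, fh, fi, gh, gi
  2-simplices (18): abd, abf, adh, afi, agh, agi, bce, bcg, bde, bfg, cdh, cdi, ceh, cgi, dei, efh, efi, fgh

Hence C_0 ≅ Z^9, C_1 ≅ Z^27, C_2 ≅ Z^18.

Boundary ∂_1: C_1 → C_0 sends each edge [p,q] (with p < q) to q − p.
The resulting 9×27 matrix has rank 8, and its Smith normal form has invariant factors (1,1,1,1,1,1,1,1).

Boundary ∂_2: C_2 → C_1 acts by ∂[p,q,r] = [q,r] − [p,r] + [p,q]. For instance
  ∂adh = dh − ah + ad,
  ∂afi = fi − ai + af.
As a 27×18 matrix over Z this has rank 18, with invariant factors (1,1,1,1,1,1,1,1,1,1,1,1,1,1,1,1,1,2).

From H_k ≅ ker(∂_k) / im(∂_{k+1}) we obtain:

  H_0: rank C_0 − rank ∂_1 = 9 − 8 = 1, and the invariant factors of ∂_1 are all 1, so H_0 ≅ Z.
  H_1: rank ker ∂_1 − rank ∂_2 = (27 − 8) − 18 = 1, and ∂_2 has invariant factor 2 > 1, so H_1 ≅ Z ⊕ Z/2.
  H_2: rank ker ∂_2 − rank ∂_3 = (18 − 18) − 0 = 0, and there is no ∂_3, so H_2 ≅ 0.

As a check, the Euler characteristic is 9 − 27 + 18 = 0, which agrees with 1 − 1 + 0 = 0.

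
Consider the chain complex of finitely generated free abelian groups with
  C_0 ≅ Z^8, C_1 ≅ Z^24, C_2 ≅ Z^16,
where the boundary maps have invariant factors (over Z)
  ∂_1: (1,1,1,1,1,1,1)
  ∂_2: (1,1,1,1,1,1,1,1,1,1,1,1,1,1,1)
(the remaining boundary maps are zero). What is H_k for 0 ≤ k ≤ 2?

H_0: b_0 = 8 − 0 − 7 = 1; torsion from ∂_1 factors > 1: none. So H_0 ≅ Z.
H_1: b_1 = 24 − 7 − 15 = 2; torsion from ∂_2 factors > 1: none. So H_1 ≅ Z^2.
H_2: b_2 = 16 − 15 − 0 = 1; torsion from ∂_3 factors > 1: none. So H_2 ≅ Z.

H_0 ≅ Z,  H_1 ≅ Z^2,  H_2 ≅ Z.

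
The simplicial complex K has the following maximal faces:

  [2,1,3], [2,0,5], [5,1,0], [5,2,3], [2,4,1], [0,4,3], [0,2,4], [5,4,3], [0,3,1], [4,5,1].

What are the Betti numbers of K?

We work with the vertex ordering 0 < 1 < 2 < 3 < 4 < 5. The simplices of K, each written with vertices in increasing order, are:

  0-simplices (6): [0], [1], [2], [3], [4], [5]
  1-simplices (15): [0,1], [0,2], [0,3], [0,4], [0,5], [1,2], [1,3], [1,4], [1,5], [2,3], [2,4], [2,5], [3,4], [3,5], [4,5]
  2-simplices (10): [0,1,3], [0,1,5], [0,2,4], [0,2,5], [0,3,4], [1,2,3], [1,2,4], [1,4,5], [2,3,5], [3,4,5]

so the chain groups are C_0 ≅ Z^6, C_1 ≅ Z^15, C_2 ≅ Z^10.

Boundary ∂_1: C_1 → C_0 is given by ∂[p,q] = [q] − [p]. For instance
  ∂[1,4] = [4] − [1].
The 6×15 boundary matrix has rank 5 and Smith normal form diag(1,1,1,1,1).

Boundary ∂_2: C_2 → C_1 acts by ∂[p,q,r] = [q,r] − [p,r] + [p,q]. For instance
  ∂[0,3,4] = [3,4] − [0,4] + [0,3],
  ∂[1,4,5] = [4,5] − [1,5] + [1,4].
The 15×10 boundary matrix has rank 10 and Smith normal form diag(1,1,1,1,1,1,1,1,1,2).

Computing H_k = (kernel of ∂_k) / (image of ∂_{k+1}):

  H_0: rank C_0 − rank ∂_1 = 6 − 5 = 1, and the invariant factors of ∂_1 are all 1, so H_0 = Z.
  H_1: rank ker ∂_1 − rank ∂_2 = (15 − 5) − 10 = 0, and ∂_2 has invariant factor 2 > 1, so H_1 = Z/2.
  H_2: rank ker ∂_2 − rank ∂_3 = (10 − 10) − 0 = 0, and there is no ∂_3, so H_2 = 0.

As a check, the Euler characteristic is 6 − 15 + 10 = 1, which agrees with 1 − 0 + 0 = 1.

Hence the Betti numbers are b_0 = 1, b_1 = 0, b_2 = 0.

b_0 = 1, b_1 = 0, b_2 = 0.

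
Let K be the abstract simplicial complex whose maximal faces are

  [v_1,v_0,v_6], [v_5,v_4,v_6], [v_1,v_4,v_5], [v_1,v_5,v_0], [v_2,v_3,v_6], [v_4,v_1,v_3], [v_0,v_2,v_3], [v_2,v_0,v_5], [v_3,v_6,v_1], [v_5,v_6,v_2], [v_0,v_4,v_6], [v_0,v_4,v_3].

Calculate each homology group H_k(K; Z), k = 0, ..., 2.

Fix the vertex order v_0 < v_1 < v_2 < v_3 < v_4 < v_5 < v_6 and write every simplex with vertices in increasing order. Then dim K = 2 and the simplices of K are:

  0-simplices (7): [v_0], [v_1], [v_2], [v_3], [v_4], [v_5], [v_6]
  1-simplices (18): (18 of them)
  2-simplices (12): (12 of them)

giving chain groups C_0 ≅ Z^7, C_1 ≅ Z^18, C_2 ≅ Z^12.

∂_1: C_1 → C_0 sends each edge [p,q] (with p < q) to q − p.
The 7×18 boundary matrix has rank 6 and Smith normal form diag(1,1,1,1,1,1).

The boundary map ∂_2: C_2 → C_1 acts by ∂[p,q,r] = [q,r] − [p,r] + [p,q]. For instance
  ∂[v_0,v_2,v_3] = [v_2,v_3] − [v_0,v_3] + [v_0,v_2],
  ∂[v_4,v_5,v_6] = [v_5,v_6] − [v_4,v_6] + [v_4,v_5].
As a 18×12 matrix over Z this has rank 12, with invariant factors (1,1,1,1,1,1,1,1,1,1,1,2).

Computing H_k = (kernel of ∂_k) / (image of ∂_{k+1}):

  H_0: rank C_0 − rank ∂_1 = 7 − 6 = 1, and the invariant factors of ∂_1 are all 1, so H_0 ≅ Z.
  H_1: rank ker ∂_1 − rank ∂_2 = (18 − 6) − 12 = 0, and ∂_2 has invariant factor 2 > 1, so H_1 ≅ Z/2.
  H_2: rank ker ∂_2 − rank ∂_3 = (12 − 12) − 0 = 0, and there is no ∂_3, so H_2 ≅ 0.

As a check, the Euler characteristic is 7 − 18 + 12 = 1, which agrees with 1 − 0 + 0 = 1.

H_0 = Z,  H_1 = Z/2,  H_2 = 0.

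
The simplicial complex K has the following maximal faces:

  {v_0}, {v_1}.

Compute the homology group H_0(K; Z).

H_0 = Z^2.

Order the vertices as v_0 < v_1. Listing each simplex with vertices in this order, K has dimension 0 with simplices:

  0-simplices (2): [v_0], [v_1]

so the chain groups are C_0 ≅ Z^2.

From H_k ≅ ker(∂_k) / im(∂_{k+1}) we obtain:

  H_0: rank C_0 − rank ∂_1 = 2 − 0 = 2, and there is no ∂_1, so H_0 ≅ Z^2.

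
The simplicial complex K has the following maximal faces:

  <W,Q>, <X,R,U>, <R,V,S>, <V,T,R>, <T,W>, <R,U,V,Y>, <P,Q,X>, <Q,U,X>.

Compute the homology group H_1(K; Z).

H_1 ≅ Z.

We work with the vertex ordering P < Q < R < S < T < U < V < W < X < Y. The simplices of K, each written with vertices in increasing order, are:

  0-simplices (10): P, Q, R, S, T, U, V, W, X, Y
  1-simplices (18): PQ, PX, QU, QW, QX, RS, RT, RU, RV, RX, RY, SV, TV, TW, UV, UX, UY, VY
  2-simplices (9): PQX, QUX, RSV, RTV, RUV, RUX, RUY, RVY, UVY
  3-simplices (1): RUVY

Hence C_0 ≅ Z^10, C_1 ≅ Z^18, C_2 ≅ Z^9, C_3 ≅ Z^1.

∂_1: C_1 → C_0 sends each edge [p,q] (with p < q) to q − p.
The resulting 10×18 matrix has rank 9, and its Smith normal form has invariant factors (1,1,1,1,1,1,1,1,1).

Boundary ∂_2: C_2 → C_1 acts by ∂[p,q,r] = [q,r] − [p,r] + [p,q]. For instance
  ∂RTV = TV − RV + RT,
  ∂PQX = QX − PX + PQ.
As a 18×9 matrix over Z this has rank 8, with invariant factors (1,1,1,1,1,1,1,1).

∂_3: C_3 → C_2 sends each 3-simplex σ to the alternating sum Σ_i (−1)^i (σ with its i-th vertex removed). For instance
  ∂RUVY = UVY − RVY + RUY − RUV.
The 9×1 boundary matrix has rank 1 and Smith normal form diag(1).

From H_k ≅ ker(∂_k) / im(∂_{k+1}) we obtain:

  H_1: rank ker ∂_1 − rank ∂_2 = (18 − 9) − 8 = 1, and the invariant factors of ∂_2 are all 1, so H_1 = Z.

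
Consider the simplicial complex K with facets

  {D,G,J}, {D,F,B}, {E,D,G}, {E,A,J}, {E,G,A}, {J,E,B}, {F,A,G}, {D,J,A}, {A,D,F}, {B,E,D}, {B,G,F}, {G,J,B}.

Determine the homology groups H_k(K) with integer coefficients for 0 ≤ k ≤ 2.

H_0 ≅ Z,  H_1 ≅ Z/2,  H_2 = 0.

K has 7 vertices, 18 edges, 12 triangles.
rank ∂_0 = 0, rank ∂_1 = 6 ⇒ b_0 = 7 − 0 − 6 = 1; all invariant factors of ∂_1 are 1 so no torsion. So H_0 ≅ Z.
rank ∂_1 = 6, rank ∂_2 = 12 ⇒ b_1 = 18 − 6 − 12 = 0; ∂_2 has invariant factor(s) [2] giving torsion. So H_1 ≅ Z/2.
rank ∂_2 = 12, rank ∂_3 = 0 ⇒ b_2 = 12 − 12 − 0 = 0. So H_2 ≅ 0.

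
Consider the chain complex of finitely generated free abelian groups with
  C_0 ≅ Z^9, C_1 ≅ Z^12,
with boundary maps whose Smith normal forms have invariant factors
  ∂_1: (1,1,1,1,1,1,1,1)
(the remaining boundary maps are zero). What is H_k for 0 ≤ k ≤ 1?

H_0 = Z,  H_1 = Z^4.

H_0: b_0 = 9 − 0 − 8 = 1; torsion from ∂_1 factors > 1: none. So H_0 = Z.
H_1: b_1 = 12 − 8 − 0 = 4; torsion from ∂_2 factors > 1: none. So H_1 = Z^4.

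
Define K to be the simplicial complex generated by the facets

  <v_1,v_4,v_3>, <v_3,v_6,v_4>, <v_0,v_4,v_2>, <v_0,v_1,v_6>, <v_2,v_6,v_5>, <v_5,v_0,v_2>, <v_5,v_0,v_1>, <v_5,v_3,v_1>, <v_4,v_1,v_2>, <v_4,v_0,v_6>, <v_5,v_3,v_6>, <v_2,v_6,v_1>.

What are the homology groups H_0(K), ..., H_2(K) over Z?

H_0 ≅ Z,  H_1 ≅ Z/2Z,  H_2 = 0.

We work with the vertex ordering v_0 < v_1 < v_2 < v_3 < v_4 < v_5 < v_6. The simplices of K, each written with vertices in increasing order, are:

  0-simplices (7): [v_0], [v_1], [v_2], [v_3], [v_4], [v_5], [v_6]
  1-simplices (18): (18 of them)
  2-simplices (12): (12 of them)

giving chain groups C_0 ≅ Z^7, C_1 ≅ Z^18, C_2 ≅ Z^12.

∂_1: C_1 → C_0 is given by ∂[p,q] = [q] − [p]. For instance
  ∂[v_3,v_5] = [v_5] − [v_3].
This gives a 7×18 integer matrix of rank 6; reducing to Smith normal form yields diagonal entries (1,1,1,1,1,1).

∂_2: C_2 → C_1 sends each 2-simplex [p,q,r] to [q,r] − [p,r] + [p,q]. For instance
  ∂[v_3,v_4,v_6] = [v_4,v_6] − [v_3,v_6] + [v_3,v_4],
  ∂[v_1,v_3,v_5] = [v_3,v_5] − [v_1,v_5] + [v_1,v_3].
The 18×12 boundary matrix has rank 12 and Smith normal form diag(1,1,1,1,1,1,1,1,1,1,1,2).

Computing H_k = (kernel of ∂_k) / (image of ∂_{k+1}):

  H_0: rank C_0 − rank ∂_1 = 7 − 6 = 1, and the invariant factors of ∂_1 are all 1, so H_0 ≅ Z.
  H_1: rank ker ∂_1 − rank ∂_2 = (18 − 6) − 12 = 0, and ∂_2 has invariant factor 2 > 1, so H_1 ≅ Z/2Z.
  H_2: rank ker ∂_2 − rank ∂_3 = (12 − 12) − 0 = 0, and there is no ∂_3, so H_2 ≅ 0.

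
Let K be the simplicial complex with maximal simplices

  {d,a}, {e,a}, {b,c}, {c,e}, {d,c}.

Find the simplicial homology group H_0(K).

Order the vertices as a < b < c < d < e. Listing each simplex with vertices in this order, K has dimension 1 with simplices:

  0-simplices (5): a, b, c, d, e
  1-simplices (5): ad, ae, bc, cd, ce

Hence C_0 ≅ Z^5, C_1 ≅ Z^5.

∂_1: C_1 → C_0 sends each edge [p,q] (with p < q) to q − p.
The resulting 5×5 matrix has rank 4, and its Smith normal form has invariant factors (1,1,1,1).

From H_k ≅ ker(∂_k) / im(∂_{k+1}) we obtain:

  H_0: rank C_0 − rank ∂_1 = 5 − 4 = 1, and the invariant factors of ∂_1 are all 1, so H_0 = Z.

H_0 ≅ Z.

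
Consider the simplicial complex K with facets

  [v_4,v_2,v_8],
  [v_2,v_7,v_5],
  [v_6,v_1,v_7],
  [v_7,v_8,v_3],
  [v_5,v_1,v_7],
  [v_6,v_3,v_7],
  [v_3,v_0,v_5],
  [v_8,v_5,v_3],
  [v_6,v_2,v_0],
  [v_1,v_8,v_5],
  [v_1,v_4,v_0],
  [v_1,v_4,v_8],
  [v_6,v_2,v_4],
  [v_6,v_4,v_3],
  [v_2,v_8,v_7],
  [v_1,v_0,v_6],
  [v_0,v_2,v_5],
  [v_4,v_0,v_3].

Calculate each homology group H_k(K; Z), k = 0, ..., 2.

H_0 = Z,  H_1 = Z ⊕ Z/2Z,  H_2 = 0.

We work with the vertex ordering v_0 < v_1 < v_2 < v_3 < v_4 < v_5 < v_6 < v_7 < v_8. The simplices of K, each written with vertices in increasing order, are:

  0-simplices (9): [v_0], [v_1], [v_2], [v_3], [v_4], [v_5], [v_6], [v_7], [v_8]
  1-simplices (27): (27 of them)
  2-simplices (18): (18 of them)

Hence C_0 ≅ Z^9, C_1 ≅ Z^27, C_2 ≅ Z^18.

∂_1: C_1 → C_0 is given by ∂[p,q] = [q] − [p].
As a 9×27 matrix over Z this has rank 8, with invariant factors (1,1,1,1,1,1,1,1).

The boundary map ∂_2: C_2 → C_1 maps a triangle to the signed sum of its edges. For instance
  ∂[v_0,v_3,v_5] = [v_3,v_5] − [v_0,v_5] + [v_0,v_3],
  ∂[v_1,v_4,v_8] = [v_4,v_8] − [v_1,v_8] + [v_1,v_4].
As a 27×18 matrix over Z this has rank 18, with invariant factors (1,1,1,1,1,1,1,1,1,1,1,1,1,1,1,1,1,2).

Now H_k = ker ∂_k / im ∂_{k+1}, so:

  H_0: rank C_0 − rank ∂_1 = 9 − 8 = 1, and the invariant factors of ∂_1 are all 1, so H_0 = Z.
  H_1: rank ker ∂_1 − rank ∂_2 = (27 − 8) − 18 = 1, and ∂_2 has invariant factor 2 > 1, so H_1 = Z ⊕ Z/2Z.
  H_2: rank ker ∂_2 − rank ∂_3 = (18 − 18) − 0 = 0, and there is no ∂_3, so H_2 = 0.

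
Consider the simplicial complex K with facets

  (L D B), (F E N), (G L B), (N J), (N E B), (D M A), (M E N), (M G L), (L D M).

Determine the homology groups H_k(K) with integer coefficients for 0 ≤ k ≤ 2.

Fix the vertex order A < B < D < E < F < G < J < L < M < N and write every simplex with vertices in increasing order. Then dim K = 2 and the simplices of K are:

  0-simplices (10): A, B, D, E, F, G, J, L, M, N
  1-simplices (18): AD, AM, BD, BE, BG, BL, BN, DL, DM, EF, EM, EN, FN, GL, GM, JN, LM, MN
  2-simplices (8): ADM, BDL, BEN, BGL, DLM, EFN, EMN, GLM

Hence C_0 ≅ Z^10, C_1 ≅ Z^18, C_2 ≅ Z^8.

The boundary map ∂_1: C_1 → C_0 is given by ∂[p,q] = [q] − [p].
This gives a 10×18 integer matrix of rank 9; reducing to Smith normal form yields diagonal entries (1,1,1,1,1,1,1,1,1).

∂_2: C_2 → C_1 acts by ∂[p,q,r] = [q,r] − [p,r] + [p,q]. For instance
  ∂EMN = MN − EN + EM,
  ∂BGL = GL − BL + BG.
The 18×8 boundary matrix has rank 8 and Smith normal form diag(1,1,1,1,1,1,1,1).

From H_k ≅ ker(∂_k) / im(∂_{k+1}) we obtain:

  H_0: rank C_0 − rank ∂_1 = 10 − 9 = 1, and the invariant factors of ∂_1 are all 1, so H_0 = Z.
  H_1: rank ker ∂_1 − rank ∂_2 = (18 − 9) − 8 = 1, and the invariant factors of ∂_2 are all 1, so H_1 = Z.
  H_2: rank ker ∂_2 − rank ∂_3 = (8 − 8) − 0 = 0, and there is no ∂_3, so H_2 = 0.

As a check, the Euler characteristic is 10 − 18 + 8 = 0, which agrees with 1 − 1 + 0 = 0.

H_0 = Z,  H_1 = Z,  H_2 = 0.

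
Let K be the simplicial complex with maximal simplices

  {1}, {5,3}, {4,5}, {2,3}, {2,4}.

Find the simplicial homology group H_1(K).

H_1 ≅ Z.

We work with the vertex ordering 1 < 2 < 3 < 4 < 5. The simplices of K, each written with vertices in increasing order, are:

  0-simplices (5): [1], [2], [3], [4], [5]
  1-simplices (4): [2,3], [2,4], [3,5], [4,5]

Hence C_0 ≅ Z^5, C_1 ≅ Z^4.

∂_1: C_1 → C_0 maps an edge to its endpoints' difference, ∂[p,q] = q − p.
The 5×4 boundary matrix has rank 3 and Smith normal form diag(1,1,1).

Reading off H_k = ker ∂_k / im ∂_{k+1}:

  H_1: rank ker ∂_1 − rank ∂_2 = (4 − 3) − 0 = 1, and there is no ∂_2, so H_1 = Z.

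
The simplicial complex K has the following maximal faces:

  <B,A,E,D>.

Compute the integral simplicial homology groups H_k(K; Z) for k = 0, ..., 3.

Order the vertices as A < B < D < E. Listing each simplex with vertices in this order, K has dimension 3 with simplices:

  0-simplices (4): A, B, D, E
  1-simplices (6): AB, AD, AE, BD, BE, DE
  2-simplices (4): ABD, ABE, ADE, BDE
  3-simplices (1): ABDE

Hence C_0 ≅ Z^4, C_1 ≅ Z^6, C_2 ≅ Z^4, C_3 ≅ Z^1.

The boundary map ∂_1: C_1 → C_0 sends each edge [p,q] (with p < q) to q − p. For instance
  ∂AD = D − A.
The 4×6 boundary matrix has rank 3 and Smith normal form diag(1,1,1).

The boundary map ∂_2: C_2 → C_1 sends each 2-simplex [p,q,r] to [q,r] − [p,r] + [p,q]. For instance
  ∂ADE = DE − AE + AD,
  ∂ABD = BD − AD + AB.
The resulting 6×4 matrix has rank 3, and its Smith normal form has invariant factors (1,1,1).

∂_3: C_3 → C_2 sends each 3-simplex σ to the alternating sum Σ_i (−1)^i (σ with its i-th vertex removed). For instance
  ∂ABDE = BDE − ADE + ABE − ABD.
The 4×1 boundary matrix has rank 1 and Smith normal form diag(1).

Reading off H_k = ker ∂_k / im ∂_{k+1}:

  H_0: rank C_0 − rank ∂_1 = 4 − 3 = 1, and the invariant factors of ∂_1 are all 1, so H_0 ≅ Z.
  H_1: rank ker ∂_1 − rank ∂_2 = (6 − 3) − 3 = 0, and the invariant factors of ∂_2 are all 1, so H_1 ≅ 0.
  H_2: rank ker ∂_2 − rank ∂_3 = (4 − 3) − 1 = 0, and the invariant factors of ∂_3 are all 1, so H_2 ≅ 0.
  H_3: rank ker ∂_3 − rank ∂_4 = (1 − 1) − 0 = 0, and there is no ∂_4, so H_3 ≅ 0.

(K is a triangulation of the 3-simplex.)

H_0 ≅ Z,  H_1 = 0,  H_2 = 0,  H_3 = 0.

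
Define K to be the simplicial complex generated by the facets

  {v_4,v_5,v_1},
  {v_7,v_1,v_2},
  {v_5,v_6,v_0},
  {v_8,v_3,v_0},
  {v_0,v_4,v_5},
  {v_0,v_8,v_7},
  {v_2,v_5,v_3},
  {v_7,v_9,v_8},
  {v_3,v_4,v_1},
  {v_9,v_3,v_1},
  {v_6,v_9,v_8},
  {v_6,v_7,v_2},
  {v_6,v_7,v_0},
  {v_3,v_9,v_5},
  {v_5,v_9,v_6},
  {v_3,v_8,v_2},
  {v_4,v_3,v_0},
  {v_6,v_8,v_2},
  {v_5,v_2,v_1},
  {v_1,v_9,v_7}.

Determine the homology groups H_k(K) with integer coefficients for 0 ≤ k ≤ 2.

H_0 ≅ Z,  H_1 ≅ Z ⊕ Z_2,  H_2 = 0.

K has 10 vertices, 30 edges, 20 triangles.
rank ∂_0 = 0, rank ∂_1 = 9 ⇒ b_0 = 10 − 0 − 9 = 1; all invariant factors of ∂_1 are 1 so no torsion. So H_0 ≅ Z.
rank ∂_1 = 9, rank ∂_2 = 20 ⇒ b_1 = 30 − 9 − 20 = 1; ∂_2 has invariant factor(s) [2] giving torsion. So H_1 ≅ Z ⊕ Z_2.
rank ∂_2 = 20, rank ∂_3 = 0 ⇒ b_2 = 20 − 20 − 0 = 0. So H_2 ≅ 0.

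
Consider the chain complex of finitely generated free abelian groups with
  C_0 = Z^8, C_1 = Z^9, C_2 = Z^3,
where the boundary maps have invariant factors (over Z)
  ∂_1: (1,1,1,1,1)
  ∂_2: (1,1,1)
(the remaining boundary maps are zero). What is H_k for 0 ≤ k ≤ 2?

H_0 ≅ Z^3,  H_1 ≅ Z,  H_2 = 0.

H_0: b_0 = 8 − 0 − 5 = 3; torsion from ∂_1 factors > 1: none. So H_0 ≅ Z^3.
H_1: b_1 = 9 − 5 − 3 = 1; torsion from ∂_2 factors > 1: none. So H_1 ≅ Z.
H_2: b_2 = 3 − 3 − 0 = 0; torsion from ∂_3 factors > 1: none. So H_2 ≅ 0.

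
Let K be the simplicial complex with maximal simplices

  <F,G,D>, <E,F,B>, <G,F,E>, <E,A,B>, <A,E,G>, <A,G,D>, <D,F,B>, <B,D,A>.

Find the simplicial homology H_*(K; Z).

H_0 = Z,  H_1 = 0,  H_2 = Z.

Fix the vertex order A < B < D < E < F < G and write every simplex with vertices in increasing order. Then dim K = 2 and the simplices of K are:

  0-simplices (6): A, B, D, E, F, G
  1-simplices (12): AB, AD, AE, AG, BD, BE, BF, DF, DG, EF, EG, FG
  2-simplices (8): ABD, ABE, ADG, AEG, BDF, BEF, DFG, EFG

giving chain groups C_0 ≅ Z^6, C_1 ≅ Z^12, C_2 ≅ Z^8.

Boundary ∂_1: C_1 → C_0 maps an edge to its endpoints' difference, ∂[p,q] = q − p.
As a 6×12 matrix over Z this has rank 5, with invariant factors (1,1,1,1,1).

∂_2: C_2 → C_1 maps a triangle to the signed sum of its edges. For instance
  ∂ABD = BD − AD + AB,
  ∂DFG = FG − DG + DF.
As a 12×8 matrix over Z this has rank 7, with invariant factors (1,1,1,1,1,1,1).

From H_k ≅ ker(∂_k) / im(∂_{k+1}) we obtain:

  H_0: rank C_0 − rank ∂_1 = 6 − 5 = 1, and the invariant factors of ∂_1 are all 1, so H_0 ≅ Z.
  H_1: rank ker ∂_1 − rank ∂_2 = (12 − 5) − 7 = 0, and the invariant factors of ∂_2 are all 1, so H_1 ≅ 0.
  H_2: rank ker ∂_2 − rank ∂_3 = (8 − 7) − 0 = 1, and there is no ∂_3, so H_2 ≅ Z.

(K is a triangulation of the 2-sphere S^2.)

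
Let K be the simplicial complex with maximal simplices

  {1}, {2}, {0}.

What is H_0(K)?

H_0 = Z^3.

K has 3 vertices.
rank ∂_0 = 0, rank ∂_1 = 0 ⇒ b_0 = 3 − 0 − 0 = 3. So H_0 ≅ Z^3.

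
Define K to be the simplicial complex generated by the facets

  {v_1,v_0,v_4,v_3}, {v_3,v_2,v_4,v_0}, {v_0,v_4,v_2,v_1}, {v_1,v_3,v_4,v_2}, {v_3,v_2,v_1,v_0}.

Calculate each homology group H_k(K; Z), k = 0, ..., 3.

H_0 ≅ Z,  H_1 = 0,  H_2 = 0,  H_3 ≅ Z.

K has 5 vertices, 10 edges, 10 triangles, 5 3-simplices.
rank ∂_0 = 0, rank ∂_1 = 4 ⇒ b_0 = 5 − 0 − 4 = 1; all invariant factors of ∂_1 are 1 so no torsion. So H_0 = Z.
rank ∂_1 = 4, rank ∂_2 = 6 ⇒ b_1 = 10 − 4 − 6 = 0; all invariant factors of ∂_2 are 1 so no torsion. So H_1 = 0.
rank ∂_2 = 6, rank ∂_3 = 4 ⇒ b_2 = 10 − 6 − 4 = 0; all invariant factors of ∂_3 are 1 so no torsion. So H_2 = 0.
rank ∂_3 = 4, rank ∂_4 = 0 ⇒ b_3 = 5 − 4 − 0 = 1. So H_3 = Z.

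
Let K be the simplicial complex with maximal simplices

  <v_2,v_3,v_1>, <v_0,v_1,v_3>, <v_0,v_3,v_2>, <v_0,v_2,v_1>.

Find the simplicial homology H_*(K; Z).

We work with the vertex ordering v_0 < v_1 < v_2 < v_3. The simplices of K, each written with vertices in increasing order, are:

  0-simplices (4): [v_0], [v_1], [v_2], [v_3]
  1-simplices (6): [v_0,v_1], [v_0,v_2], [v_0,v_3], [v_1,v_2], [v_1,v_3], [v_2,v_3]
  2-simplices (4): [v_0,v_1,v_2], [v_0,v_1,v_3], [v_0,v_2,v_3], [v_1,v_2,v_3]

giving chain groups C_0 ≅ Z^4, C_1 ≅ Z^6, C_2 ≅ Z^4.

Boundary ∂_1: C_1 → C_0 sends each edge [p,q] (with p < q) to q − p.
As a 4×6 matrix over Z this has rank 3, with invariant factors (1,1,1).

The boundary map ∂_2: C_2 → C_1 acts by ∂[p,q,r] = [q,r] − [p,r] + [p,q]. For instance
  ∂[v_1,v_2,v_3] = [v_2,v_3] − [v_1,v_3] + [v_1,v_2],
  ∂[v_0,v_2,v_3] = [v_2,v_3] − [v_0,v_3] + [v_0,v_2].
The resulting 6×4 matrix has rank 3, and its Smith normal form has invariant factors (1,1,1).

Reading off H_k = ker ∂_k / im ∂_{k+1}:

  H_0: rank C_0 − rank ∂_1 = 4 − 3 = 1, and the invariant factors of ∂_1 are all 1, so H_0 = Z.
  H_1: rank ker ∂_1 − rank ∂_2 = (6 − 3) − 3 = 0, and the invariant factors of ∂_2 are all 1, so H_1 = 0.
  H_2: rank ker ∂_2 − rank ∂_3 = (4 − 3) − 0 = 1, and there is no ∂_3, so H_2 = Z.

H_0 = Z,  H_1 = 0,  H_2 = Z.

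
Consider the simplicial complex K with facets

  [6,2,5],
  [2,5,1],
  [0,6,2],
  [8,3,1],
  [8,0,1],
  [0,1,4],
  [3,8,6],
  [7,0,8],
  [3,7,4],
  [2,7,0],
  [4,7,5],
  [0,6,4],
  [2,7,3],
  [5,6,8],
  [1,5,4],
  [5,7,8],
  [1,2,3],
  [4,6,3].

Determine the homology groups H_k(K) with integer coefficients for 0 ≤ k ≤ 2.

Order the vertices as 0 < 1 < 2 < 3 < 4 < 5 < 6 < 7 < 8. Listing each simplex with vertices in this order, K has dimension 2 with simplices:

  0-simplices (9): [0], [1], [2], [3], [4], [5], [6], [7], [8]
  1-simplices (27): (27 of them)
  2-simplices (18): [0,1,4], [0,1,8], [0,2,6], [0,2,7], [0,4,6], [0,7,8], [1,2,3], [1,2,5], [1,3,8], [1,4,5], [2,3,7], [2,5,6], [3,4,6], [3,4,7], [3,6,8], [4,5,7], [5,6,8], [5,7,8]

so the chain groups are C_0 ≅ Z^9, C_1 ≅ Z^27, C_2 ≅ Z^18.

∂_1: C_1 → C_0 maps an edge to its endpoints' difference, ∂[p,q] = q − p. For instance
  ∂[3,7] = [7] − [3].
As a 9×27 matrix over Z this has rank 8, with invariant factors (1,1,1,1,1,1,1,1).

Boundary ∂_2: C_2 → C_1 sends each 2-simplex [p,q,r] to [q,r] − [p,r] + [p,q]. For instance
  ∂[1,3,8] = [3,8] − [1,8] + [1,3],
  ∂[1,4,5] = [4,5] − [1,5] + [1,4].
As a 27×18 matrix over Z this has rank 17, with invariant factors (1,1,1,1,1,1,1,1,1,1,1,1,1,1,1,1,1).

Computing H_k = (kernel of ∂_k) / (image of ∂_{k+1}):

  H_0: rank C_0 − rank ∂_1 = 9 − 8 = 1, and the invariant factors of ∂_1 are all 1, so H_0 ≅ Z.
  H_1: rank ker ∂_1 − rank ∂_2 = (27 − 8) − 17 = 2, and the invariant factors of ∂_2 are all 1, so H_1 ≅ Z^2.
  H_2: rank ker ∂_2 − rank ∂_3 = (18 − 17) − 0 = 1, and there is no ∂_3, so H_2 ≅ Z.

(K is a triangulation of the torus T^2.)

H_0 ≅ Z,  H_1 ≅ Z^2,  H_2 ≅ Z.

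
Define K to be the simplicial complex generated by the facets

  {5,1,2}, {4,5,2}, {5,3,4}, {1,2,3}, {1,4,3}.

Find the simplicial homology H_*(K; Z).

H_0 = Z,  H_1 = Z,  H_2 = 0.

Take the total order 1 < 2 < 3 < 4 < 5 on the vertex set. Then K (dimension 2) consists of the simplices:

  0-simplices (5): [1], [2], [3], [4], [5]
  1-simplices (10): [1,2], [1,3], [1,4], [1,5], [2,3], [2,4], [2,5], [3,4], [3,5], [4,5]
  2-simplices (5): [1,2,3], [1,2,5], [1,3,4], [2,4,5], [3,4,5]

Hence C_0 ≅ Z^5, C_1 ≅ Z^10, C_2 ≅ Z^5.

The boundary map ∂_1: C_1 → C_0 is given by ∂[p,q] = [q] − [p]. For instance
  ∂[2,5] = [5] − [2].
The resulting 5×10 matrix has rank 4, and its Smith normal form has invariant factors (1,1,1,1).

The boundary map ∂_2: C_2 → C_1 maps a triangle to the signed sum of its edges. For instance
  ∂[1,2,5] = [2,5] − [1,5] + [1,2],
  ∂[3,4,5] = [4,5] − [3,5] + [3,4].
The 10×5 boundary matrix has rank 5 and Smith normal form diag(1,1,1,1,1).

Computing H_k = (kernel of ∂_k) / (image of ∂_{k+1}):

  H_0: rank C_0 − rank ∂_1 = 5 − 4 = 1, and the invariant factors of ∂_1 are all 1, so H_0 ≅ Z.
  H_1: rank ker ∂_1 − rank ∂_2 = (10 − 4) − 5 = 1, and the invariant factors of ∂_2 are all 1, so H_1 ≅ Z.
  H_2: rank ker ∂_2 − rank ∂_3 = (5 − 5) − 0 = 0, and there is no ∂_3, so H_2 ≅ 0.

As a check, the Euler characteristic is 5 − 10 + 5 = 0, which agrees with 1 − 1 + 0 = 0.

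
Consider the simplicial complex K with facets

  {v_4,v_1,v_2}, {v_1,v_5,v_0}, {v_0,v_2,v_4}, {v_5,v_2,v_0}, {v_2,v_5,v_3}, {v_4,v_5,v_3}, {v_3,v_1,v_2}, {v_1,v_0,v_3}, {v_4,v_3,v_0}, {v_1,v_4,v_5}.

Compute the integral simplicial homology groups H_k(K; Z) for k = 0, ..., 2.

H_0 ≅ Z,  H_1 ≅ Z/2,  H_2 = 0.

Take the total order v_0 < v_1 < v_2 < v_3 < v_4 < v_5 on the vertex set. Then K (dimension 2) consists of the simplices:

  0-simplices (6): [v_0], [v_1], [v_2], [v_3], [v_4], [v_5]
  1-simplices (15): (15 of them)
  2-simplices (10): [v_0,v_1,v_3], [v_0,v_1,v_5], [v_0,v_2,v_4], [v_0,v_2,v_5], [v_0,v_3,v_4], [v_1,v_2,v_3], [v_1,v_2,v_4], [v_1,v_4,v_5], [v_2,v_3,v_5], [v_3,v_4,v_5]

Hence C_0 ≅ Z^6, C_1 ≅ Z^15, C_2 ≅ Z^10.

∂_1: C_1 → C_0 is given by ∂[p,q] = [q] − [p]. For instance
  ∂[v_1,v_2] = [v_2] − [v_1].
This gives a 6×15 integer matrix of rank 5; reducing to Smith normal form yields diagonal entries (1,1,1,1,1).

∂_2: C_2 → C_1 maps a triangle to the signed sum of its edges. For instance
  ∂[v_1,v_4,v_5] = [v_4,v_5] − [v_1,v_5] + [v_1,v_4],
  ∂[v_0,v_3,v_4] = [v_3,v_4] − [v_0,v_4] + [v_0,v_3].
The resulting 15×10 matrix has rank 10, and its Smith normal form has invariant factors (1,1,1,1,1,1,1,1,1,2).

Reading off H_k = ker ∂_k / im ∂_{k+1}:

  H_0: rank C_0 − rank ∂_1 = 6 − 5 = 1, and the invariant factors of ∂_1 are all 1, so H_0 = Z.
  H_1: rank ker ∂_1 − rank ∂_2 = (15 − 5) − 10 = 0, and ∂_2 has invariant factor 2 > 1, so H_1 = Z/2.
  H_2: rank ker ∂_2 − rank ∂_3 = (10 − 10) − 0 = 0, and there is no ∂_3, so H_2 = 0.

(K is a triangulation of the real projective plane RP^2.)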